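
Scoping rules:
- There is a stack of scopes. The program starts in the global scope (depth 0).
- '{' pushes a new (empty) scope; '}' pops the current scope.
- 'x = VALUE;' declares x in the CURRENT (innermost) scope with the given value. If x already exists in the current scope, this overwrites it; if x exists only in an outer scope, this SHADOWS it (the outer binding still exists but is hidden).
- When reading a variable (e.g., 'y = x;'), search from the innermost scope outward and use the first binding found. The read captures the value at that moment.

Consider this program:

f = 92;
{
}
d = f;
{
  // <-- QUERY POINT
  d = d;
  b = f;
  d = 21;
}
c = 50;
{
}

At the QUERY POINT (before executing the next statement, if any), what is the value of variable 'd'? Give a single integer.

Step 1: declare f=92 at depth 0
Step 2: enter scope (depth=1)
Step 3: exit scope (depth=0)
Step 4: declare d=(read f)=92 at depth 0
Step 5: enter scope (depth=1)
Visible at query point: d=92 f=92

Answer: 92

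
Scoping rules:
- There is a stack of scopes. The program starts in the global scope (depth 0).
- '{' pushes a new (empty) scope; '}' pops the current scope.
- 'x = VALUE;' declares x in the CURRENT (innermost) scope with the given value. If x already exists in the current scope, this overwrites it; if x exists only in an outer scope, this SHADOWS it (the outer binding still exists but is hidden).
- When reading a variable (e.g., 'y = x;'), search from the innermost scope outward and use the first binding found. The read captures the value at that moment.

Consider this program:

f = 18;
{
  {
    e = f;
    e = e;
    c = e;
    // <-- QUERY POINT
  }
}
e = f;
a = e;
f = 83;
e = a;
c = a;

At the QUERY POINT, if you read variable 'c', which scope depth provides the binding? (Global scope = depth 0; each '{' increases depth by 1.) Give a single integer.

Step 1: declare f=18 at depth 0
Step 2: enter scope (depth=1)
Step 3: enter scope (depth=2)
Step 4: declare e=(read f)=18 at depth 2
Step 5: declare e=(read e)=18 at depth 2
Step 6: declare c=(read e)=18 at depth 2
Visible at query point: c=18 e=18 f=18

Answer: 2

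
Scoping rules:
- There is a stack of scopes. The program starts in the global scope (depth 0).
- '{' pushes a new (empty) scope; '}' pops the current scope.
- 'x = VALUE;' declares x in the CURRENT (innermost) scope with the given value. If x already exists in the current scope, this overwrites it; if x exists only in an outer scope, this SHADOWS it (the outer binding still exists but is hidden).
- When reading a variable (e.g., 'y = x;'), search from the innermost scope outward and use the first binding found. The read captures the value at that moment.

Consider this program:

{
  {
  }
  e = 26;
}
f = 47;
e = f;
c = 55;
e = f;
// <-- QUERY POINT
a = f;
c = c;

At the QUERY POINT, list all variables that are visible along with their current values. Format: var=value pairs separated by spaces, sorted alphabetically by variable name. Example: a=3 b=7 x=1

Answer: c=55 e=47 f=47

Derivation:
Step 1: enter scope (depth=1)
Step 2: enter scope (depth=2)
Step 3: exit scope (depth=1)
Step 4: declare e=26 at depth 1
Step 5: exit scope (depth=0)
Step 6: declare f=47 at depth 0
Step 7: declare e=(read f)=47 at depth 0
Step 8: declare c=55 at depth 0
Step 9: declare e=(read f)=47 at depth 0
Visible at query point: c=55 e=47 f=47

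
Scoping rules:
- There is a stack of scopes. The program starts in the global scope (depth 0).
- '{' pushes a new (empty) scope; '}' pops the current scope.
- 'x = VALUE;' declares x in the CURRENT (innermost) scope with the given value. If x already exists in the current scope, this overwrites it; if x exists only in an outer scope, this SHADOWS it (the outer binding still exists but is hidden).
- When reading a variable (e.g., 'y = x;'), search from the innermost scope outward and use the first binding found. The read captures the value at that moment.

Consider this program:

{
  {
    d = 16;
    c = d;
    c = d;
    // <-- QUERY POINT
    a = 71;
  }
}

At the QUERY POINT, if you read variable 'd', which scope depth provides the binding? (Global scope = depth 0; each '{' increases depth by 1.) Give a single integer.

Answer: 2

Derivation:
Step 1: enter scope (depth=1)
Step 2: enter scope (depth=2)
Step 3: declare d=16 at depth 2
Step 4: declare c=(read d)=16 at depth 2
Step 5: declare c=(read d)=16 at depth 2
Visible at query point: c=16 d=16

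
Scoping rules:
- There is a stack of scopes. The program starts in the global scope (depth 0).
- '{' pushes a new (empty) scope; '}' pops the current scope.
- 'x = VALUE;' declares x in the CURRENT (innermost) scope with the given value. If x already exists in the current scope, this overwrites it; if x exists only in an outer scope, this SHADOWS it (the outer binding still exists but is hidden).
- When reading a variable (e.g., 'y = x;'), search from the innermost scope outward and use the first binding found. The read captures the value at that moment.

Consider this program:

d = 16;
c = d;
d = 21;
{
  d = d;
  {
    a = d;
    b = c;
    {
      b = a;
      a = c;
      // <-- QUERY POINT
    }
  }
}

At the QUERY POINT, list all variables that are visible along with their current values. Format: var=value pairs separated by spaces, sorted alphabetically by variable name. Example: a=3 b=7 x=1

Step 1: declare d=16 at depth 0
Step 2: declare c=(read d)=16 at depth 0
Step 3: declare d=21 at depth 0
Step 4: enter scope (depth=1)
Step 5: declare d=(read d)=21 at depth 1
Step 6: enter scope (depth=2)
Step 7: declare a=(read d)=21 at depth 2
Step 8: declare b=(read c)=16 at depth 2
Step 9: enter scope (depth=3)
Step 10: declare b=(read a)=21 at depth 3
Step 11: declare a=(read c)=16 at depth 3
Visible at query point: a=16 b=21 c=16 d=21

Answer: a=16 b=21 c=16 d=21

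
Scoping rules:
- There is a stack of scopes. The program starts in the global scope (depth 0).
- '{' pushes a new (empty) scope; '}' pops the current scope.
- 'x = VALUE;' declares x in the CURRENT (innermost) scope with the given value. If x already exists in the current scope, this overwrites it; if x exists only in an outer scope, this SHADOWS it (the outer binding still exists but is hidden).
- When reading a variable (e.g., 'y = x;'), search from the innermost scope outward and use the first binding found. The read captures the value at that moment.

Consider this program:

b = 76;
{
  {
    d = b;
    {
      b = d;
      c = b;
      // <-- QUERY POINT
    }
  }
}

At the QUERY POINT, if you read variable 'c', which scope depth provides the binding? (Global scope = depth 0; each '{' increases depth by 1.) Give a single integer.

Step 1: declare b=76 at depth 0
Step 2: enter scope (depth=1)
Step 3: enter scope (depth=2)
Step 4: declare d=(read b)=76 at depth 2
Step 5: enter scope (depth=3)
Step 6: declare b=(read d)=76 at depth 3
Step 7: declare c=(read b)=76 at depth 3
Visible at query point: b=76 c=76 d=76

Answer: 3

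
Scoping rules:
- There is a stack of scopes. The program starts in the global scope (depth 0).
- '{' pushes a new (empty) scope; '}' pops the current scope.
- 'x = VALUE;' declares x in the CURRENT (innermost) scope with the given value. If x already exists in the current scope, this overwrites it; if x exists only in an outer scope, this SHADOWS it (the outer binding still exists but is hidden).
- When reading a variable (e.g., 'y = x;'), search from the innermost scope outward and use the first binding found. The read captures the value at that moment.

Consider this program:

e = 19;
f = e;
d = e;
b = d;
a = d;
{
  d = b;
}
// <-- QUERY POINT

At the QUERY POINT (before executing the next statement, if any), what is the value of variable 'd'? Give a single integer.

Step 1: declare e=19 at depth 0
Step 2: declare f=(read e)=19 at depth 0
Step 3: declare d=(read e)=19 at depth 0
Step 4: declare b=(read d)=19 at depth 0
Step 5: declare a=(read d)=19 at depth 0
Step 6: enter scope (depth=1)
Step 7: declare d=(read b)=19 at depth 1
Step 8: exit scope (depth=0)
Visible at query point: a=19 b=19 d=19 e=19 f=19

Answer: 19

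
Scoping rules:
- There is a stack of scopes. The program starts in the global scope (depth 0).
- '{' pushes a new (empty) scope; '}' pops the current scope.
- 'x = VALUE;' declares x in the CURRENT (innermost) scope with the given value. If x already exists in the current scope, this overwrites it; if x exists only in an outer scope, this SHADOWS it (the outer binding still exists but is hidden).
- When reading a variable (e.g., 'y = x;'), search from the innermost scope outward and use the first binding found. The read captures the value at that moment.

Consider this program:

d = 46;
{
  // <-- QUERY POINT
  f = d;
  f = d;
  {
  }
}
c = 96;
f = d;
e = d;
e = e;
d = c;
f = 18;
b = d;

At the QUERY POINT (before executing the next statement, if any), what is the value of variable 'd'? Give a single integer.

Answer: 46

Derivation:
Step 1: declare d=46 at depth 0
Step 2: enter scope (depth=1)
Visible at query point: d=46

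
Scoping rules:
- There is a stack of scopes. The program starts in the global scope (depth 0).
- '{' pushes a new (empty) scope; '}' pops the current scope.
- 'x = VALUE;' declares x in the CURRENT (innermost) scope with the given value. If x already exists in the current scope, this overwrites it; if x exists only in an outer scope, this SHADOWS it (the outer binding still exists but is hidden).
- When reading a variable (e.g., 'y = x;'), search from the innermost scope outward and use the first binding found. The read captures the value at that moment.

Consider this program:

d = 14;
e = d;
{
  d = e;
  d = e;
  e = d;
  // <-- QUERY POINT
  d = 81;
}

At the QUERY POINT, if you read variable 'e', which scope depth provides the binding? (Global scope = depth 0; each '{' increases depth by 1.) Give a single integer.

Answer: 1

Derivation:
Step 1: declare d=14 at depth 0
Step 2: declare e=(read d)=14 at depth 0
Step 3: enter scope (depth=1)
Step 4: declare d=(read e)=14 at depth 1
Step 5: declare d=(read e)=14 at depth 1
Step 6: declare e=(read d)=14 at depth 1
Visible at query point: d=14 e=14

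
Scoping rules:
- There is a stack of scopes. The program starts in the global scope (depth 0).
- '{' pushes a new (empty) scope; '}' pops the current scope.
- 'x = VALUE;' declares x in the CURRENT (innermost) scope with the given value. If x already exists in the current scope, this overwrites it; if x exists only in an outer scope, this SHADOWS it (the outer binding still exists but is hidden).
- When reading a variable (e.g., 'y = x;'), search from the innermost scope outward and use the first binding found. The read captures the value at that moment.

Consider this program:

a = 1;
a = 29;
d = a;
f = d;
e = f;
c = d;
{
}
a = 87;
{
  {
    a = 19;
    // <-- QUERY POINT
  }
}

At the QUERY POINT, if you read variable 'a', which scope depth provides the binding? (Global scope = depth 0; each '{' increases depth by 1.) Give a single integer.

Answer: 2

Derivation:
Step 1: declare a=1 at depth 0
Step 2: declare a=29 at depth 0
Step 3: declare d=(read a)=29 at depth 0
Step 4: declare f=(read d)=29 at depth 0
Step 5: declare e=(read f)=29 at depth 0
Step 6: declare c=(read d)=29 at depth 0
Step 7: enter scope (depth=1)
Step 8: exit scope (depth=0)
Step 9: declare a=87 at depth 0
Step 10: enter scope (depth=1)
Step 11: enter scope (depth=2)
Step 12: declare a=19 at depth 2
Visible at query point: a=19 c=29 d=29 e=29 f=29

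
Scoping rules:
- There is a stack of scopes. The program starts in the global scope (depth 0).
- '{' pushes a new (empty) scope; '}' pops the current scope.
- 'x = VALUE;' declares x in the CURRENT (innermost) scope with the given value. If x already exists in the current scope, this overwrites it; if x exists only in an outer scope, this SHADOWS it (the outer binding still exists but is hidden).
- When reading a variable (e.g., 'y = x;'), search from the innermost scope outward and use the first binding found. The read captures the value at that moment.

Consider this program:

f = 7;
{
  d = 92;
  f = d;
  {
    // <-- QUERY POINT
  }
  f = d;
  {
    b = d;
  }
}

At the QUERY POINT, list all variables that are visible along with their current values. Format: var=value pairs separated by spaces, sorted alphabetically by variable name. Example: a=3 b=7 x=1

Answer: d=92 f=92

Derivation:
Step 1: declare f=7 at depth 0
Step 2: enter scope (depth=1)
Step 3: declare d=92 at depth 1
Step 4: declare f=(read d)=92 at depth 1
Step 5: enter scope (depth=2)
Visible at query point: d=92 f=92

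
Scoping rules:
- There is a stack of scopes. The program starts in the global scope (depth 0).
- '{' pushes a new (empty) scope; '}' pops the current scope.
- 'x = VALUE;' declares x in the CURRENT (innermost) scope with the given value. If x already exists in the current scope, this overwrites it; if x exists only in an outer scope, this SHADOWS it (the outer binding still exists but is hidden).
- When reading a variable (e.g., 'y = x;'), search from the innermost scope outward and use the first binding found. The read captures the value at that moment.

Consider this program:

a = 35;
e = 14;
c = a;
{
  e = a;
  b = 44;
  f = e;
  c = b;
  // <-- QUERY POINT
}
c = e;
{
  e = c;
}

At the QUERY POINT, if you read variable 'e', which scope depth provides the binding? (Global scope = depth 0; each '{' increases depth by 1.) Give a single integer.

Answer: 1

Derivation:
Step 1: declare a=35 at depth 0
Step 2: declare e=14 at depth 0
Step 3: declare c=(read a)=35 at depth 0
Step 4: enter scope (depth=1)
Step 5: declare e=(read a)=35 at depth 1
Step 6: declare b=44 at depth 1
Step 7: declare f=(read e)=35 at depth 1
Step 8: declare c=(read b)=44 at depth 1
Visible at query point: a=35 b=44 c=44 e=35 f=35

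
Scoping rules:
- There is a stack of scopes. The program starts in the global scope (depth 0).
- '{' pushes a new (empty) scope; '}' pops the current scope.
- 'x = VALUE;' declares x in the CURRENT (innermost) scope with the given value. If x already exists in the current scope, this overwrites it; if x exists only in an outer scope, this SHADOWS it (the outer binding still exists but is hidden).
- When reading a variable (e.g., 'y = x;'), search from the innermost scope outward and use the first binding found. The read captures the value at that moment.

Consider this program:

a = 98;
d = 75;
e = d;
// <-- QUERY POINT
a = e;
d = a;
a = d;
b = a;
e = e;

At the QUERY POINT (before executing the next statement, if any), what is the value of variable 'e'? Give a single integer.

Step 1: declare a=98 at depth 0
Step 2: declare d=75 at depth 0
Step 3: declare e=(read d)=75 at depth 0
Visible at query point: a=98 d=75 e=75

Answer: 75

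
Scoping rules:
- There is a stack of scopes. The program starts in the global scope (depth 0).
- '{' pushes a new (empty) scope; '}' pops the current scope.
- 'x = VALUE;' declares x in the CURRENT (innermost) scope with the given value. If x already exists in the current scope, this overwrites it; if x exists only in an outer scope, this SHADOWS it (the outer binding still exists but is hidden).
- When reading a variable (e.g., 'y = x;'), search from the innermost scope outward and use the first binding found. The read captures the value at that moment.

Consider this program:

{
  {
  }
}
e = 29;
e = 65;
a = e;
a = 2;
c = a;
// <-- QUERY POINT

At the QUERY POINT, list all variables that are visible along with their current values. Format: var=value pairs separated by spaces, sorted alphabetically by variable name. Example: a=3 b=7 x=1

Step 1: enter scope (depth=1)
Step 2: enter scope (depth=2)
Step 3: exit scope (depth=1)
Step 4: exit scope (depth=0)
Step 5: declare e=29 at depth 0
Step 6: declare e=65 at depth 0
Step 7: declare a=(read e)=65 at depth 0
Step 8: declare a=2 at depth 0
Step 9: declare c=(read a)=2 at depth 0
Visible at query point: a=2 c=2 e=65

Answer: a=2 c=2 e=65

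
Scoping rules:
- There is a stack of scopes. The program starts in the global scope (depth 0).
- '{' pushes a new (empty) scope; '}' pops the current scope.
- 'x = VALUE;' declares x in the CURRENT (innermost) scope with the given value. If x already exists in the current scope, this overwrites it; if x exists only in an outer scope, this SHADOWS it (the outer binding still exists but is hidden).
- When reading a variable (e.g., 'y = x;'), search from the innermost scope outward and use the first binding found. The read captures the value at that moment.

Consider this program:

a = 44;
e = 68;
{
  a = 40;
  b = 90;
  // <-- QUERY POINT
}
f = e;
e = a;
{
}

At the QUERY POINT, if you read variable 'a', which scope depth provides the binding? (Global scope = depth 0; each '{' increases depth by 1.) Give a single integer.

Answer: 1

Derivation:
Step 1: declare a=44 at depth 0
Step 2: declare e=68 at depth 0
Step 3: enter scope (depth=1)
Step 4: declare a=40 at depth 1
Step 5: declare b=90 at depth 1
Visible at query point: a=40 b=90 e=68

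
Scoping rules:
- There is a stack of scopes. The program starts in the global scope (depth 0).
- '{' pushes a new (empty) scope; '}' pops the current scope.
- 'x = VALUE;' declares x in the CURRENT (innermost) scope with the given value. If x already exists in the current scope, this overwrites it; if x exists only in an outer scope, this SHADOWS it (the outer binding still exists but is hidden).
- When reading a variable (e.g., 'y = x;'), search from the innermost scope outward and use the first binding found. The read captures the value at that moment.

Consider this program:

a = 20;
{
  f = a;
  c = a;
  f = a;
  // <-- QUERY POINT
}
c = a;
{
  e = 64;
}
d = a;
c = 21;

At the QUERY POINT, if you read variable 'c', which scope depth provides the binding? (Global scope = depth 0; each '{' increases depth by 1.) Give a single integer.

Answer: 1

Derivation:
Step 1: declare a=20 at depth 0
Step 2: enter scope (depth=1)
Step 3: declare f=(read a)=20 at depth 1
Step 4: declare c=(read a)=20 at depth 1
Step 5: declare f=(read a)=20 at depth 1
Visible at query point: a=20 c=20 f=20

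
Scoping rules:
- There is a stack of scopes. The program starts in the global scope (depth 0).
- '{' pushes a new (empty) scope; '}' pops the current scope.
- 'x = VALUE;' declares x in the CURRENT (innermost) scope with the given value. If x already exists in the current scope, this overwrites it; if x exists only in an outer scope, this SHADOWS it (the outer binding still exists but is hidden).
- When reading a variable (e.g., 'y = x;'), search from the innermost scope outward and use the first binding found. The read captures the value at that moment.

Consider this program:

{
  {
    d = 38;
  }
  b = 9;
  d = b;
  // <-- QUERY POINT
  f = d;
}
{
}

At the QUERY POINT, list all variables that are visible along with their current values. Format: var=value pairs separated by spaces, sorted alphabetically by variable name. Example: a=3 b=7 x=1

Answer: b=9 d=9

Derivation:
Step 1: enter scope (depth=1)
Step 2: enter scope (depth=2)
Step 3: declare d=38 at depth 2
Step 4: exit scope (depth=1)
Step 5: declare b=9 at depth 1
Step 6: declare d=(read b)=9 at depth 1
Visible at query point: b=9 d=9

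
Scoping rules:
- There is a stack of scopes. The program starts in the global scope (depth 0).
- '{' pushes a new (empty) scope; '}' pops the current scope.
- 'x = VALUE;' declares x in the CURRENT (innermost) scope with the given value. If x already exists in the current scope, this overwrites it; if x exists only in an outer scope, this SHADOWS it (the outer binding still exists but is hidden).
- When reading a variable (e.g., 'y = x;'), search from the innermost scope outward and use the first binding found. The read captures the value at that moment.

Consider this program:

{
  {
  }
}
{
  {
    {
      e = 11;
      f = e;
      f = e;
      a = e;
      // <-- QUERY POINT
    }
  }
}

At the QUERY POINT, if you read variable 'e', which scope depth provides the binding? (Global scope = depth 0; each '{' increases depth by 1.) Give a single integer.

Answer: 3

Derivation:
Step 1: enter scope (depth=1)
Step 2: enter scope (depth=2)
Step 3: exit scope (depth=1)
Step 4: exit scope (depth=0)
Step 5: enter scope (depth=1)
Step 6: enter scope (depth=2)
Step 7: enter scope (depth=3)
Step 8: declare e=11 at depth 3
Step 9: declare f=(read e)=11 at depth 3
Step 10: declare f=(read e)=11 at depth 3
Step 11: declare a=(read e)=11 at depth 3
Visible at query point: a=11 e=11 f=11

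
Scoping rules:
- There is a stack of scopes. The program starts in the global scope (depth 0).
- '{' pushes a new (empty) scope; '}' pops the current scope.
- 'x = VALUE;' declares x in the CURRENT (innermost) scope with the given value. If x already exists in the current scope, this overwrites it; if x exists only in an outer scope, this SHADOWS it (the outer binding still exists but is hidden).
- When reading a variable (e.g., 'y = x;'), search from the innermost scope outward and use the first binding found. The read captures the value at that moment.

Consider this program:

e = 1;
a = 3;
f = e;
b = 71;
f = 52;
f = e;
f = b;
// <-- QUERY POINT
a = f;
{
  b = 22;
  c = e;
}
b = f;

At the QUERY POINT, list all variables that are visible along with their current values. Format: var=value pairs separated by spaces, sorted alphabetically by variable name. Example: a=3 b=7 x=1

Answer: a=3 b=71 e=1 f=71

Derivation:
Step 1: declare e=1 at depth 0
Step 2: declare a=3 at depth 0
Step 3: declare f=(read e)=1 at depth 0
Step 4: declare b=71 at depth 0
Step 5: declare f=52 at depth 0
Step 6: declare f=(read e)=1 at depth 0
Step 7: declare f=(read b)=71 at depth 0
Visible at query point: a=3 b=71 e=1 f=71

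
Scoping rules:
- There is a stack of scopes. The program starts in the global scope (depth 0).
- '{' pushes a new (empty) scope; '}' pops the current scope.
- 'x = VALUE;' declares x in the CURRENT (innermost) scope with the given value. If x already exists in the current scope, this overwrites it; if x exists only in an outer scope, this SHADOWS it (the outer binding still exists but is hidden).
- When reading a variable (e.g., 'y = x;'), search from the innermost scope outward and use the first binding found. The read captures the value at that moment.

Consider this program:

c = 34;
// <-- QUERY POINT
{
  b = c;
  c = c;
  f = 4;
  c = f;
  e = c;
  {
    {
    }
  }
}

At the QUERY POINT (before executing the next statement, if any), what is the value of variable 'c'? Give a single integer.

Step 1: declare c=34 at depth 0
Visible at query point: c=34

Answer: 34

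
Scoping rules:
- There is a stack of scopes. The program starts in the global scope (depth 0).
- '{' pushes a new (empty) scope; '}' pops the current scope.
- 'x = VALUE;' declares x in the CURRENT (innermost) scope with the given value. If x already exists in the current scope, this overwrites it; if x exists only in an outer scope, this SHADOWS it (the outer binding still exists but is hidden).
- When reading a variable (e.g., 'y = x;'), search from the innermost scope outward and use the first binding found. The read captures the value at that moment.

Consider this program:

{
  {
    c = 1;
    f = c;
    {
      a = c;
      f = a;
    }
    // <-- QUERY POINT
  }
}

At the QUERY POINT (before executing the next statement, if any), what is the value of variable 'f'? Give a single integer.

Answer: 1

Derivation:
Step 1: enter scope (depth=1)
Step 2: enter scope (depth=2)
Step 3: declare c=1 at depth 2
Step 4: declare f=(read c)=1 at depth 2
Step 5: enter scope (depth=3)
Step 6: declare a=(read c)=1 at depth 3
Step 7: declare f=(read a)=1 at depth 3
Step 8: exit scope (depth=2)
Visible at query point: c=1 f=1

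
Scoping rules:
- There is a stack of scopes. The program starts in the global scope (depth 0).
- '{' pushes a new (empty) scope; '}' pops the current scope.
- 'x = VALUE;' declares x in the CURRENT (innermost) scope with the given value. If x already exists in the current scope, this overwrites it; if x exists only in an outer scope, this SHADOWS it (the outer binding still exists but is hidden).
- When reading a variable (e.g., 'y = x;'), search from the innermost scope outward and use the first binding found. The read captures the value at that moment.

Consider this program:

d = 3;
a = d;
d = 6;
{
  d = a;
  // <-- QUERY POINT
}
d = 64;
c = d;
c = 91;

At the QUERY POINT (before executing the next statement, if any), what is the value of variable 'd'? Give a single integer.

Step 1: declare d=3 at depth 0
Step 2: declare a=(read d)=3 at depth 0
Step 3: declare d=6 at depth 0
Step 4: enter scope (depth=1)
Step 5: declare d=(read a)=3 at depth 1
Visible at query point: a=3 d=3

Answer: 3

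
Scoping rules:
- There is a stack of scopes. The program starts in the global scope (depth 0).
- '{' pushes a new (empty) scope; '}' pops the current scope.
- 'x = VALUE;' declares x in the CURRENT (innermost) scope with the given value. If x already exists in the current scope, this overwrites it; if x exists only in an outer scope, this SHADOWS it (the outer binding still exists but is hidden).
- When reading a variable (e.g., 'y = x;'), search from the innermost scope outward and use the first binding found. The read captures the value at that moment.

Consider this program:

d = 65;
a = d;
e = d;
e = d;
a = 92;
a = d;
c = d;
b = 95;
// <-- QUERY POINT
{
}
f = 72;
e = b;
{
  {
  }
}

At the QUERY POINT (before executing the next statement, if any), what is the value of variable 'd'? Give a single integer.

Answer: 65

Derivation:
Step 1: declare d=65 at depth 0
Step 2: declare a=(read d)=65 at depth 0
Step 3: declare e=(read d)=65 at depth 0
Step 4: declare e=(read d)=65 at depth 0
Step 5: declare a=92 at depth 0
Step 6: declare a=(read d)=65 at depth 0
Step 7: declare c=(read d)=65 at depth 0
Step 8: declare b=95 at depth 0
Visible at query point: a=65 b=95 c=65 d=65 e=65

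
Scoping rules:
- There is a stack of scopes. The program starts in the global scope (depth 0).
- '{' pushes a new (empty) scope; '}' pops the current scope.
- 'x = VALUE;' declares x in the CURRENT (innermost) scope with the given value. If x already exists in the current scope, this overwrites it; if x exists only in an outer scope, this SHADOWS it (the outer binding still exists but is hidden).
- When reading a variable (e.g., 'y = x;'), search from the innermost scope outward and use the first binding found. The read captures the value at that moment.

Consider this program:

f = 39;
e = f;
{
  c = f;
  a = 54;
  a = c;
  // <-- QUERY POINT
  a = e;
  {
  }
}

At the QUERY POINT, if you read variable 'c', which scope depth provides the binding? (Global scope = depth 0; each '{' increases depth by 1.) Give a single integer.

Step 1: declare f=39 at depth 0
Step 2: declare e=(read f)=39 at depth 0
Step 3: enter scope (depth=1)
Step 4: declare c=(read f)=39 at depth 1
Step 5: declare a=54 at depth 1
Step 6: declare a=(read c)=39 at depth 1
Visible at query point: a=39 c=39 e=39 f=39

Answer: 1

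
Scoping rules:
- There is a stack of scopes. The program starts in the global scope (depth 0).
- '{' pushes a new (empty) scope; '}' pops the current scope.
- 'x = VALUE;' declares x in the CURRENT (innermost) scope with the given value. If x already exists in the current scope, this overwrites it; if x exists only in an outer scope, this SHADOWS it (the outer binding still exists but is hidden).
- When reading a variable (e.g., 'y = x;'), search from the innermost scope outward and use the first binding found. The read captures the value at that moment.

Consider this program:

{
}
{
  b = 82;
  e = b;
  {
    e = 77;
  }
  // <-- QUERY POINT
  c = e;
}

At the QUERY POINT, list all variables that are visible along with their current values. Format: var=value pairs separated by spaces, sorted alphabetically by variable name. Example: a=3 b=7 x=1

Answer: b=82 e=82

Derivation:
Step 1: enter scope (depth=1)
Step 2: exit scope (depth=0)
Step 3: enter scope (depth=1)
Step 4: declare b=82 at depth 1
Step 5: declare e=(read b)=82 at depth 1
Step 6: enter scope (depth=2)
Step 7: declare e=77 at depth 2
Step 8: exit scope (depth=1)
Visible at query point: b=82 e=82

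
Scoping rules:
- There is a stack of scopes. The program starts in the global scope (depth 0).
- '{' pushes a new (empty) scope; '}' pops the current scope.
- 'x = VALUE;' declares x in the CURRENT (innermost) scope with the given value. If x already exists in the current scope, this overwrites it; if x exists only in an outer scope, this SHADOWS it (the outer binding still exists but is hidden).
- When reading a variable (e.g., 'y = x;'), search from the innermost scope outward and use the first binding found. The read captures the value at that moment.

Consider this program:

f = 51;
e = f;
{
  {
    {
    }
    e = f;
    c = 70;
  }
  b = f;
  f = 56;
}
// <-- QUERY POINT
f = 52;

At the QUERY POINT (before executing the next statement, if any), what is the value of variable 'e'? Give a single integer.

Step 1: declare f=51 at depth 0
Step 2: declare e=(read f)=51 at depth 0
Step 3: enter scope (depth=1)
Step 4: enter scope (depth=2)
Step 5: enter scope (depth=3)
Step 6: exit scope (depth=2)
Step 7: declare e=(read f)=51 at depth 2
Step 8: declare c=70 at depth 2
Step 9: exit scope (depth=1)
Step 10: declare b=(read f)=51 at depth 1
Step 11: declare f=56 at depth 1
Step 12: exit scope (depth=0)
Visible at query point: e=51 f=51

Answer: 51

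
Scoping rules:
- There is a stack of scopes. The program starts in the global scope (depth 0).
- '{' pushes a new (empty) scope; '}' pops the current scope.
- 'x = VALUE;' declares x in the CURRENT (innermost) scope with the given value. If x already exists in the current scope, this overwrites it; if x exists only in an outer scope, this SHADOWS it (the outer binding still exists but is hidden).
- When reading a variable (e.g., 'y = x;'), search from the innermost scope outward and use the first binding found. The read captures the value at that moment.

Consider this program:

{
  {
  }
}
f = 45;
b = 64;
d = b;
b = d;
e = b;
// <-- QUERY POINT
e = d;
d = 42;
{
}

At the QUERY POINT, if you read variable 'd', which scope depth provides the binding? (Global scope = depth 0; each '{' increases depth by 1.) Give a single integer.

Answer: 0

Derivation:
Step 1: enter scope (depth=1)
Step 2: enter scope (depth=2)
Step 3: exit scope (depth=1)
Step 4: exit scope (depth=0)
Step 5: declare f=45 at depth 0
Step 6: declare b=64 at depth 0
Step 7: declare d=(read b)=64 at depth 0
Step 8: declare b=(read d)=64 at depth 0
Step 9: declare e=(read b)=64 at depth 0
Visible at query point: b=64 d=64 e=64 f=45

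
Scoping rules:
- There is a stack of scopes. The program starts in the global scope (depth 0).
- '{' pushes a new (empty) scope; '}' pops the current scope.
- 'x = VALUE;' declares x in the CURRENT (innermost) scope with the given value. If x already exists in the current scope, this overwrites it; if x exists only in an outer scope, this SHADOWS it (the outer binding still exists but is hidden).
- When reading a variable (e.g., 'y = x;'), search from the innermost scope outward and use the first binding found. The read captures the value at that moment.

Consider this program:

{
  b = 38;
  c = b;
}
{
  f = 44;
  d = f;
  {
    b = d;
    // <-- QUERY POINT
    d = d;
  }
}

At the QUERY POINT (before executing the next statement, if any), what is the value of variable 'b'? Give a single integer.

Answer: 44

Derivation:
Step 1: enter scope (depth=1)
Step 2: declare b=38 at depth 1
Step 3: declare c=(read b)=38 at depth 1
Step 4: exit scope (depth=0)
Step 5: enter scope (depth=1)
Step 6: declare f=44 at depth 1
Step 7: declare d=(read f)=44 at depth 1
Step 8: enter scope (depth=2)
Step 9: declare b=(read d)=44 at depth 2
Visible at query point: b=44 d=44 f=44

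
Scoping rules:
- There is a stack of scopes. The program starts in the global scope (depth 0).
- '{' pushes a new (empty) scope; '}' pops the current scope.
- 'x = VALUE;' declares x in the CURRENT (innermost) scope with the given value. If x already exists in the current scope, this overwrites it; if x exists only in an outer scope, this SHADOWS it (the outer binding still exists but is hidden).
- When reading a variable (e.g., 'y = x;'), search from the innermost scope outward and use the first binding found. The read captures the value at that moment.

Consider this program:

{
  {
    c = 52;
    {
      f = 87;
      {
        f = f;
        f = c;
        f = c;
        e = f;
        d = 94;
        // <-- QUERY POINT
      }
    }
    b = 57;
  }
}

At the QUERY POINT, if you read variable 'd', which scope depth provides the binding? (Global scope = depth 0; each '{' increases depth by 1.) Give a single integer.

Step 1: enter scope (depth=1)
Step 2: enter scope (depth=2)
Step 3: declare c=52 at depth 2
Step 4: enter scope (depth=3)
Step 5: declare f=87 at depth 3
Step 6: enter scope (depth=4)
Step 7: declare f=(read f)=87 at depth 4
Step 8: declare f=(read c)=52 at depth 4
Step 9: declare f=(read c)=52 at depth 4
Step 10: declare e=(read f)=52 at depth 4
Step 11: declare d=94 at depth 4
Visible at query point: c=52 d=94 e=52 f=52

Answer: 4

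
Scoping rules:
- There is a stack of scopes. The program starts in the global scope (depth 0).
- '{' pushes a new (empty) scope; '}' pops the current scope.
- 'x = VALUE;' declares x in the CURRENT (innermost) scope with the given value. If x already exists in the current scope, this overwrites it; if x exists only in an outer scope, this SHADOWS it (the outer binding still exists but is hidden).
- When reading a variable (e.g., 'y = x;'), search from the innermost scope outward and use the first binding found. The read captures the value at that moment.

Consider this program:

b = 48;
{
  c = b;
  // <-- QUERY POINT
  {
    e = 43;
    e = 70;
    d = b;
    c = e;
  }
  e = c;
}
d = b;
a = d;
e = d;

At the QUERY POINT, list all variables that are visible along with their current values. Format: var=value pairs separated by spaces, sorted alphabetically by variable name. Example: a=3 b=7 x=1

Step 1: declare b=48 at depth 0
Step 2: enter scope (depth=1)
Step 3: declare c=(read b)=48 at depth 1
Visible at query point: b=48 c=48

Answer: b=48 c=48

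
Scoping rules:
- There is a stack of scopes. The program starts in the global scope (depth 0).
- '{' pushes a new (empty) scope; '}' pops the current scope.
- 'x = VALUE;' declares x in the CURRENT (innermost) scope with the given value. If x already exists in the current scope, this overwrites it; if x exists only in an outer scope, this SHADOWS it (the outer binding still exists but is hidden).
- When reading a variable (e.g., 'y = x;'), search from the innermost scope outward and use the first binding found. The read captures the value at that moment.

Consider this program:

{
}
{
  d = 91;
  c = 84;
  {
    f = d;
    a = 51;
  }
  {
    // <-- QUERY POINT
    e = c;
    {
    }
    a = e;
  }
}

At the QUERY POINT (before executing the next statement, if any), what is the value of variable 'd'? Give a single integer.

Answer: 91

Derivation:
Step 1: enter scope (depth=1)
Step 2: exit scope (depth=0)
Step 3: enter scope (depth=1)
Step 4: declare d=91 at depth 1
Step 5: declare c=84 at depth 1
Step 6: enter scope (depth=2)
Step 7: declare f=(read d)=91 at depth 2
Step 8: declare a=51 at depth 2
Step 9: exit scope (depth=1)
Step 10: enter scope (depth=2)
Visible at query point: c=84 d=91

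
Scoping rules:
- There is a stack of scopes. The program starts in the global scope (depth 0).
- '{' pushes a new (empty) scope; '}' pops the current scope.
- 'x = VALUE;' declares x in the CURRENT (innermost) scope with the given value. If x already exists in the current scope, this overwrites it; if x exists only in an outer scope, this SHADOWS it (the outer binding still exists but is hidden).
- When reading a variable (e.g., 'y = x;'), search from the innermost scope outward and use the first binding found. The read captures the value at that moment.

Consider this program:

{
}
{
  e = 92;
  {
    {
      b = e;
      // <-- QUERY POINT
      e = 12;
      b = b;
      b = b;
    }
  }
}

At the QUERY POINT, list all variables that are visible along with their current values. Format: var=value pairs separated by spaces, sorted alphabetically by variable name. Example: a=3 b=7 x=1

Answer: b=92 e=92

Derivation:
Step 1: enter scope (depth=1)
Step 2: exit scope (depth=0)
Step 3: enter scope (depth=1)
Step 4: declare e=92 at depth 1
Step 5: enter scope (depth=2)
Step 6: enter scope (depth=3)
Step 7: declare b=(read e)=92 at depth 3
Visible at query point: b=92 e=92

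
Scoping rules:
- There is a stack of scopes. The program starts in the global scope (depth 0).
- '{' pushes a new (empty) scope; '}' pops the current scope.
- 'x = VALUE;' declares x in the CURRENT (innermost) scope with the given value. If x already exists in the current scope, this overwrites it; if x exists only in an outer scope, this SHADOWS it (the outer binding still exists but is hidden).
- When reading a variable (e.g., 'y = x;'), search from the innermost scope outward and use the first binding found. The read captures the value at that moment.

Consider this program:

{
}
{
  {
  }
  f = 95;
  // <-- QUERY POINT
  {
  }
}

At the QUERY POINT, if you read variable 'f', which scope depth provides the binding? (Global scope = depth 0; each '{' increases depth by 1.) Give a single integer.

Step 1: enter scope (depth=1)
Step 2: exit scope (depth=0)
Step 3: enter scope (depth=1)
Step 4: enter scope (depth=2)
Step 5: exit scope (depth=1)
Step 6: declare f=95 at depth 1
Visible at query point: f=95

Answer: 1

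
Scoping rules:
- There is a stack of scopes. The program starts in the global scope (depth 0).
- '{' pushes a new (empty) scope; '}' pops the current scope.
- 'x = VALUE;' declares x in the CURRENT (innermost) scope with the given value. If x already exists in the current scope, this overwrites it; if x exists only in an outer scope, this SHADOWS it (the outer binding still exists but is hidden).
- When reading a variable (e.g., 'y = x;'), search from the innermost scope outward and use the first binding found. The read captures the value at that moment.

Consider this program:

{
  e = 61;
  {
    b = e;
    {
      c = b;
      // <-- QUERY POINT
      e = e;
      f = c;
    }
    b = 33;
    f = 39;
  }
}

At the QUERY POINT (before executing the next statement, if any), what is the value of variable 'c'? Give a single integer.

Answer: 61

Derivation:
Step 1: enter scope (depth=1)
Step 2: declare e=61 at depth 1
Step 3: enter scope (depth=2)
Step 4: declare b=(read e)=61 at depth 2
Step 5: enter scope (depth=3)
Step 6: declare c=(read b)=61 at depth 3
Visible at query point: b=61 c=61 e=61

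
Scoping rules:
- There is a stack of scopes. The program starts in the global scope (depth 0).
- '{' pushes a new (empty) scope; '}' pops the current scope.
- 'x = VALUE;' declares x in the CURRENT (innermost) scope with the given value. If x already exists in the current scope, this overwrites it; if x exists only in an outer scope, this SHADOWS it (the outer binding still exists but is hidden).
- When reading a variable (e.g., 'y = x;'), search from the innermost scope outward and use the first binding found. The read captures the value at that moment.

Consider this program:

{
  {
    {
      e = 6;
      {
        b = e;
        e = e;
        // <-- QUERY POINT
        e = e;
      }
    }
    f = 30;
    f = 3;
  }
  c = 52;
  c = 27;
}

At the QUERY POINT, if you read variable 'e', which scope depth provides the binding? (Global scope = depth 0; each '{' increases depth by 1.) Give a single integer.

Step 1: enter scope (depth=1)
Step 2: enter scope (depth=2)
Step 3: enter scope (depth=3)
Step 4: declare e=6 at depth 3
Step 5: enter scope (depth=4)
Step 6: declare b=(read e)=6 at depth 4
Step 7: declare e=(read e)=6 at depth 4
Visible at query point: b=6 e=6

Answer: 4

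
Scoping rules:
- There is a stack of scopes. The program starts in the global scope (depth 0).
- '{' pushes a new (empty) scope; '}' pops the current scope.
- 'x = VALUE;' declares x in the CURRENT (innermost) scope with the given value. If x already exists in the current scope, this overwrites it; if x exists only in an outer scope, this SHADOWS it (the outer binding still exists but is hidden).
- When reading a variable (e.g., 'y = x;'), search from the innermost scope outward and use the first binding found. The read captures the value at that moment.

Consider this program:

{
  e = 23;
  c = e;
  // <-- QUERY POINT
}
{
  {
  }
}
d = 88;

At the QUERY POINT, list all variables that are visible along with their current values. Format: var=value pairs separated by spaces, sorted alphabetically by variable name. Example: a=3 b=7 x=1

Step 1: enter scope (depth=1)
Step 2: declare e=23 at depth 1
Step 3: declare c=(read e)=23 at depth 1
Visible at query point: c=23 e=23

Answer: c=23 e=23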